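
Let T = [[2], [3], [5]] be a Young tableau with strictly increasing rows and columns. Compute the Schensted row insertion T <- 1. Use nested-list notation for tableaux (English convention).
[[1], [2], [3], [5]]

In row 1, 1 replaces 2 (the leftmost entry greater than 1); 2 is bumped to row 2. In row 2, 2 replaces 3 (the leftmost entry greater than 2); 3 is bumped to row 3. In row 3, 3 replaces 5 (the leftmost entry greater than 3); 5 is bumped to row 4. 5 starts a new row 4. The new tableau is [[1], [2], [3], [5]].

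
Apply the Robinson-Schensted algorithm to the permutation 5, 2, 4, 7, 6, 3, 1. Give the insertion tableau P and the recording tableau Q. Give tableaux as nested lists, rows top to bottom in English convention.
Insert each entry of the permutation into P by Schensted row insertion, recording in Q the position of each new cell.

Insert 5: appended to row 1. P = [[5]].
Insert 2: 2 bumps 5 from row 1; 5 starts row 2. P = [[2], [5]].
Insert 4: appended to row 1. P = [[2, 4], [5]].
Insert 7: appended to row 1. P = [[2, 4, 7], [5]].
Insert 6: 6 bumps 7 from row 1; 7 appends to row 2. P = [[2, 4, 6], [5, 7]].
Insert 3: 3 bumps 4 from row 1; 4 bumps 5 from row 2; 5 starts row 3. P = [[2, 3, 6], [4, 7], [5]].
Insert 1: 1 bumps 2 from row 1; 2 bumps 4 from row 2; 4 bumps 5 from row 3; 5 starts row 4. P = [[1, 3, 6], [2, 7], [4], [5]].

So P = [[1, 3, 6], [2, 7], [4], [5]], Q = [[1, 3, 4], [2, 5], [6], [7]].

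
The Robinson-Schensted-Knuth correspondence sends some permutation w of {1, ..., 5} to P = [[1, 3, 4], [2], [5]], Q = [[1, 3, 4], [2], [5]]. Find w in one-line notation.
Reverse the RSK construction: for i from n down to 1, find the cell of Q containing i, remove the entry at that cell from P, and reverse-bump it up through P; the value ejected from row 1 is w(i).

Step i=5: Q has 5 at row 3, column 1; remove 5 from row 3 of P and reverse-bump: 5 enters row 2 and ejects 2; 2 enters row 1 and ejects 1. So w(5) = 1. P is now [[2, 3, 4], [5]].
Step i=4: Q has 4 at row 1, column 3; remove that cell from P, ejecting 4. So w(4) = 4. P is now [[2, 3], [5]].
Step i=3: Q has 3 at row 1, column 2; remove that cell from P, ejecting 3. So w(3) = 3. P is now [[2], [5]].
Step i=2: Q has 2 at row 2, column 1; remove 5 from row 2 of P and reverse-bump: 5 enters row 1 and ejects 2. So w(2) = 2. P is now [[5]].
Step i=1: Q has 1 at row 1, column 1; remove that cell from P, ejecting 5. So w(1) = 5. P is now [].

So w = 5 2 3 4 1.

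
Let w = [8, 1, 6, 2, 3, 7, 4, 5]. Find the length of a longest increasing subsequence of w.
5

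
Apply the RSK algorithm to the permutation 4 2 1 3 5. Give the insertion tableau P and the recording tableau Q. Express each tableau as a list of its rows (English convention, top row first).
Insert each entry of the permutation into P by Schensted row insertion, recording in Q the position of each new cell.

Insert 4: appended to row 1. P = [[4]], Q = [[1]].
Insert 2: 2 bumps 4 from row 1; 4 starts row 2. P = [[2], [4]], Q = [[1], [2]].
Insert 1: 1 bumps 2 from row 1; 2 bumps 4 from row 2; 4 starts row 3. P = [[1], [2], [4]], Q = [[1], [2], [3]].
Insert 3: appended to row 1. P = [[1, 3], [2], [4]], Q = [[1, 4], [2], [3]].
Insert 5: appended to row 1. P = [[1, 3, 5], [2], [4]], Q = [[1, 4, 5], [2], [3]].

So P = [[1, 3, 5], [2], [4]], Q = [[1, 4, 5], [2], [3]].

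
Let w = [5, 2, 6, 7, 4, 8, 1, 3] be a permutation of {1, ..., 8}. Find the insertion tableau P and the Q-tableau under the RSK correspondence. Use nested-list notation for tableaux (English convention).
P = [[1, 3, 7, 8], [2, 4], [5, 6]], Q = [[1, 3, 4, 6], [2, 5], [7, 8]]

Insert each entry of the permutation into P by Schensted row insertion, recording in Q the position of each new cell.

After inserting 5: P = [[5]].
After inserting 2: P = [[2], [5]].
After inserting 6: P = [[2, 6], [5]].
After inserting 7: P = [[2, 6, 7], [5]].
After inserting 4: P = [[2, 4, 7], [5, 6]].
After inserting 8: P = [[2, 4, 7, 8], [5, 6]].
After inserting 1: P = [[1, 4, 7, 8], [2, 6], [5]].
After inserting 3: P = [[1, 3, 7, 8], [2, 4], [5, 6]].

So P = [[1, 3, 7, 8], [2, 4], [5, 6]], Q = [[1, 3, 4, 6], [2, 5], [7, 8]].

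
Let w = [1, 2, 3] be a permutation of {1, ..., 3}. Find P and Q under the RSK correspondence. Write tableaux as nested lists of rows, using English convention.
Insert each entry of the permutation into P by Schensted row insertion, recording in Q the position of each new cell.

Insert 1: appended to row 1. P = [[1]].
Insert 2: appended to row 1. P = [[1, 2]].
Insert 3: appended to row 1. P = [[1, 2, 3]].

So P = [[1, 2, 3]], Q = [[1, 2, 3]].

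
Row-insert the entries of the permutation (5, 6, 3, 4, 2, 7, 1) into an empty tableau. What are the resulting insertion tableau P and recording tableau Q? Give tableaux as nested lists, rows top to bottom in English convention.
Insert each entry of the permutation into P by Schensted row insertion, recording in Q the position of each new cell.

Insert 5: appended to row 1. P = [[5]], Q = [[1]].
Insert 6: appended to row 1. P = [[5, 6]], Q = [[1, 2]].
Insert 3: 3 bumps 5 from row 1; 5 starts row 2. P = [[3, 6], [5]], Q = [[1, 2], [3]].
Insert 4: 4 bumps 6 from row 1; 6 appends to row 2. P = [[3, 4], [5, 6]], Q = [[1, 2], [3, 4]].
Insert 2: 2 bumps 3 from row 1; 3 bumps 5 from row 2; 5 starts row 3. P = [[2, 4], [3, 6], [5]], Q = [[1, 2], [3, 4], [5]].
Insert 7: appended to row 1. P = [[2, 4, 7], [3, 6], [5]], Q = [[1, 2, 6], [3, 4], [5]].
Insert 1: 1 bumps 2 from row 1; 2 bumps 3 from row 2; 3 bumps 5 from row 3; 5 starts row 4. P = [[1, 4, 7], [2, 6], [3], [5]], Q = [[1, 2, 6], [3, 4], [5], [7]].

So P = [[1, 4, 7], [2, 6], [3], [5]], Q = [[1, 2, 6], [3, 4], [5], [7]].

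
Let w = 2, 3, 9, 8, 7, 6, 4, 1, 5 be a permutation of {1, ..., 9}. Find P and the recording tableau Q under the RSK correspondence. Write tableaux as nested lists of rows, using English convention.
P = [[1, 3, 4, 5], [2], [6], [7], [8], [9]], Q = [[1, 2, 3, 9], [4], [5], [6], [7], [8]]

Insert each entry of the permutation into P by Schensted row insertion, recording in Q the position of each new cell.

Insert 2: appended to row 1. P = [[2]].
Insert 3: appended to row 1. P = [[2, 3]].
Insert 9: appended to row 1. P = [[2, 3, 9]].
Insert 8: 8 bumps 9 from row 1; 9 starts row 2. P = [[2, 3, 8], [9]].
Insert 7: 7 bumps 8 from row 1; 8 bumps 9 from row 2; 9 starts row 3. P = [[2, 3, 7], [8], [9]].
Insert 6: 6 bumps 7 from row 1; 7 bumps 8 from row 2; 8 bumps 9 from row 3; 9 starts row 4. P = [[2, 3, 6], [7], [8], [9]].
Insert 4: 4 bumps 6 from row 1; 6 bumps 7 from row 2; 7 bumps 8 from row 3; 8 bumps 9 from row 4; 9 starts row 5. P = [[2, 3, 4], [6], [7], [8], [9]].
Insert 1: 1 bumps 2 from row 1; 2 bumps 6 from row 2; 6 bumps 7 from row 3; 7 bumps 8 from row 4; 8 bumps 9 from row 5; 9 starts row 6. P = [[1, 3, 4], [2], [6], [7], [8], [9]].
Insert 5: appended to row 1. P = [[1, 3, 4, 5], [2], [6], [7], [8], [9]].

So P = [[1, 3, 4, 5], [2], [6], [7], [8], [9]], Q = [[1, 2, 3, 9], [4], [5], [6], [7], [8]].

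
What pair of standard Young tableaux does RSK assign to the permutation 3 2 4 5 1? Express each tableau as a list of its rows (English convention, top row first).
P = [[1, 4, 5], [2], [3]], Q = [[1, 3, 4], [2], [5]]

Insert each entry of the permutation into P by Schensted row insertion, recording in Q the position of each new cell.

Insert 3: appended to row 1. P = [[3]].
Insert 2: 2 bumps 3 from row 1; 3 starts row 2. P = [[2], [3]].
Insert 4: appended to row 1. P = [[2, 4], [3]].
Insert 5: appended to row 1. P = [[2, 4, 5], [3]].
Insert 1: 1 bumps 2 from row 1; 2 bumps 3 from row 2; 3 starts row 3. P = [[1, 4, 5], [2], [3]].

So P = [[1, 4, 5], [2], [3]], Q = [[1, 3, 4], [2], [5]].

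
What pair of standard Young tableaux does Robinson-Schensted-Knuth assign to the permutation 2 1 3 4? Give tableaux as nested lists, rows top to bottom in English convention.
P = [[1, 3, 4], [2]], Q = [[1, 3, 4], [2]]

Insert each entry of the permutation into P by Schensted row insertion, recording in Q the position of each new cell.

Insert 2: appended to row 1. P = [[2]].
Insert 1: 1 bumps 2 from row 1; 2 starts row 2. P = [[1], [2]].
Insert 3: appended to row 1. P = [[1, 3], [2]].
Insert 4: appended to row 1. P = [[1, 3, 4], [2]].

So P = [[1, 3, 4], [2]], Q = [[1, 3, 4], [2]].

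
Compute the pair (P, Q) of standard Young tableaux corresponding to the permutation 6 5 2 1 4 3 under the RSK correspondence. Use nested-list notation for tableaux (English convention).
P = [[1, 3], [2, 4], [5], [6]], Q = [[1, 5], [2, 6], [3], [4]]

Insert each entry of the permutation into P by Schensted row insertion, recording in Q the position of each new cell.

Insert 6: appended to row 1. P = [[6]].
Insert 5: 5 bumps 6 from row 1; 6 starts row 2. P = [[5], [6]].
Insert 2: 2 bumps 5 from row 1; 5 bumps 6 from row 2; 6 starts row 3. P = [[2], [5], [6]].
Insert 1: 1 bumps 2 from row 1; 2 bumps 5 from row 2; 5 bumps 6 from row 3; 6 starts row 4. P = [[1], [2], [5], [6]].
Insert 4: appended to row 1. P = [[1, 4], [2], [5], [6]].
Insert 3: 3 bumps 4 from row 1; 4 appends to row 2. P = [[1, 3], [2, 4], [5], [6]].

So P = [[1, 3], [2, 4], [5], [6]], Q = [[1, 5], [2, 6], [3], [4]].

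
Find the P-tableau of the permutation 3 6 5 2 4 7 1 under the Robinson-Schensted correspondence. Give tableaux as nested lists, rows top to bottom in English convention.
P = [[1, 4, 7], [2, 5], [3], [6]]

Insert 3: appended to row 1. P = [[3]].
Insert 6: appended to row 1. P = [[3, 6]].
Insert 5: 5 bumps 6 from row 1; 6 starts row 2. P = [[3, 5], [6]].
Insert 2: 2 bumps 3 from row 1; 3 bumps 6 from row 2; 6 starts row 3. P = [[2, 5], [3], [6]].
Insert 4: 4 bumps 5 from row 1; 5 appends to row 2. P = [[2, 4], [3, 5], [6]].
Insert 7: appended to row 1. P = [[2, 4, 7], [3, 5], [6]].
Insert 1: 1 bumps 2 from row 1; 2 bumps 3 from row 2; 3 bumps 6 from row 3; 6 starts row 4. P = [[1, 4, 7], [2, 5], [3], [6]].

So P = [[1, 4, 7], [2, 5], [3], [6]].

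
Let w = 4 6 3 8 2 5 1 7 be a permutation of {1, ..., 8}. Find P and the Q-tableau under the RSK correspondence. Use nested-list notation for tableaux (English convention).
P = [[1, 5, 7], [2, 6, 8], [3], [4]], Q = [[1, 2, 4], [3, 6, 8], [5], [7]]

Insert each entry of the permutation into P by Schensted row insertion, recording in Q the position of each new cell.

Insert 4: appended to row 1. P = [[4]], Q = [[1]].
Insert 6: appended to row 1. P = [[4, 6]], Q = [[1, 2]].
Insert 3: 3 bumps 4 from row 1; 4 starts row 2. P = [[3, 6], [4]], Q = [[1, 2], [3]].
Insert 8: appended to row 1. P = [[3, 6, 8], [4]], Q = [[1, 2, 4], [3]].
Insert 2: 2 bumps 3 from row 1; 3 bumps 4 from row 2; 4 starts row 3. P = [[2, 6, 8], [3], [4]], Q = [[1, 2, 4], [3], [5]].
Insert 5: 5 bumps 6 from row 1; 6 appends to row 2. P = [[2, 5, 8], [3, 6], [4]], Q = [[1, 2, 4], [3, 6], [5]].
Insert 1: 1 bumps 2 from row 1; 2 bumps 3 from row 2; 3 bumps 4 from row 3; 4 starts row 4. P = [[1, 5, 8], [2, 6], [3], [4]], Q = [[1, 2, 4], [3, 6], [5], [7]].
Insert 7: 7 bumps 8 from row 1; 8 appends to row 2. P = [[1, 5, 7], [2, 6, 8], [3], [4]], Q = [[1, 2, 4], [3, 6, 8], [5], [7]].

So P = [[1, 5, 7], [2, 6, 8], [3], [4]], Q = [[1, 2, 4], [3, 6, 8], [5], [7]].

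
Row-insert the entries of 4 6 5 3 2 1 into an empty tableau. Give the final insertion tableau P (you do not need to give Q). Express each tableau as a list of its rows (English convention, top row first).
Insert 4: appended to row 1. P = [[4]].
Insert 6: appended to row 1. P = [[4, 6]].
Insert 5: 5 bumps 6 from row 1; 6 starts row 2. P = [[4, 5], [6]].
Insert 3: 3 bumps 4 from row 1; 4 bumps 6 from row 2; 6 starts row 3. P = [[3, 5], [4], [6]].
Insert 2: 2 bumps 3 from row 1; 3 bumps 4 from row 2; 4 bumps 6 from row 3; 6 starts row 4. P = [[2, 5], [3], [4], [6]].
Insert 1: 1 bumps 2 from row 1; 2 bumps 3 from row 2; 3 bumps 4 from row 3; 4 bumps 6 from row 4; 6 starts row 5. P = [[1, 5], [2], [3], [4], [6]].

So P = [[1, 5], [2], [3], [4], [6]].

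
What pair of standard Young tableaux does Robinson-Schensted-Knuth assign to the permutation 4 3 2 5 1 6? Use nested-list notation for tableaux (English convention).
Insert each entry of the permutation into P by Schensted row insertion, recording in Q the position of each new cell.

Insert 4: appended to row 1. P = [[4]], Q = [[1]].
Insert 3: 3 bumps 4 from row 1; 4 starts row 2. P = [[3], [4]], Q = [[1], [2]].
Insert 2: 2 bumps 3 from row 1; 3 bumps 4 from row 2; 4 starts row 3. P = [[2], [3], [4]], Q = [[1], [2], [3]].
Insert 5: appended to row 1. P = [[2, 5], [3], [4]], Q = [[1, 4], [2], [3]].
Insert 1: 1 bumps 2 from row 1; 2 bumps 3 from row 2; 3 bumps 4 from row 3; 4 starts row 4. P = [[1, 5], [2], [3], [4]], Q = [[1, 4], [2], [3], [5]].
Insert 6: appended to row 1. P = [[1, 5, 6], [2], [3], [4]], Q = [[1, 4, 6], [2], [3], [5]].

So P = [[1, 5, 6], [2], [3], [4]], Q = [[1, 4, 6], [2], [3], [5]].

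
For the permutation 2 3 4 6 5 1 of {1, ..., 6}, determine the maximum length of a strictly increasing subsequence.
4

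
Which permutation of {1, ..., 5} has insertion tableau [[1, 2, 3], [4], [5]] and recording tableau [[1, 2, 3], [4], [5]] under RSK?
1 2 5 4 3

Reverse RSK: for i = n, n-1, ..., 1, locate i in Q, remove the corresponding corner cell from P, and reverse-bump its entry up through P; the value ejected from row 1 is w(i).

So w = 1 2 5 4 3.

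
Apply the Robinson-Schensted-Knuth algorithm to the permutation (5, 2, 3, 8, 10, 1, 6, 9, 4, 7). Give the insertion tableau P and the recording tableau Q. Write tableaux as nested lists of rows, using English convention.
Insert each entry of the permutation into P by Schensted row insertion, recording in Q the position of each new cell.

After inserting 5: P = [[5]].
After inserting 2: P = [[2], [5]].
After inserting 3: P = [[2, 3], [5]].
After inserting 8: P = [[2, 3, 8], [5]].
After inserting 10: P = [[2, 3, 8, 10], [5]].
After inserting 1: P = [[1, 3, 8, 10], [2], [5]].
After inserting 6: P = [[1, 3, 6, 10], [2, 8], [5]].
After inserting 9: P = [[1, 3, 6, 9], [2, 8, 10], [5]].
After inserting 4: P = [[1, 3, 4, 9], [2, 6, 10], [5, 8]].
After inserting 7: P = [[1, 3, 4, 7], [2, 6, 9], [5, 8, 10]].

So P = [[1, 3, 4, 7], [2, 6, 9], [5, 8, 10]], Q = [[1, 3, 4, 5], [2, 7, 8], [6, 9, 10]].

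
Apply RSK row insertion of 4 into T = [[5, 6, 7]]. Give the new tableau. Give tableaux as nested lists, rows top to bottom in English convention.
In row 1, 4 replaces 5 (the leftmost entry greater than 4); 5 is bumped to row 2. 5 starts a new row 2. The new tableau is [[4, 6, 7], [5]].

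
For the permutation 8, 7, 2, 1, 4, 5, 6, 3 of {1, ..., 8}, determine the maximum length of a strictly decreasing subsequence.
4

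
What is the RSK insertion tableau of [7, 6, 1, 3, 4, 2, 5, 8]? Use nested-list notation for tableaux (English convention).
Insert 7: appended to row 1. P = [[7]].
Insert 6: 6 bumps 7 from row 1; 7 starts row 2. P = [[6], [7]].
Insert 1: 1 bumps 6 from row 1; 6 bumps 7 from row 2; 7 starts row 3. P = [[1], [6], [7]].
Insert 3: appended to row 1. P = [[1, 3], [6], [7]].
Insert 4: appended to row 1. P = [[1, 3, 4], [6], [7]].
Insert 2: 2 bumps 3 from row 1; 3 bumps 6 from row 2; 6 bumps 7 from row 3; 7 starts row 4. P = [[1, 2, 4], [3], [6], [7]].
Insert 5: appended to row 1. P = [[1, 2, 4, 5], [3], [6], [7]].
Insert 8: appended to row 1. P = [[1, 2, 4, 5, 8], [3], [6], [7]].

So P = [[1, 2, 4, 5, 8], [3], [6], [7]].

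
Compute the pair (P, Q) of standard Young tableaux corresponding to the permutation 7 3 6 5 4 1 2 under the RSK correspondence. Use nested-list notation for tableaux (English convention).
Insert each entry of the permutation into P by Schensted row insertion, recording in Q the position of each new cell.

Insert 7: appended to row 1. P = [[7]].
Insert 3: 3 bumps 7 from row 1; 7 starts row 2. P = [[3], [7]].
Insert 6: appended to row 1. P = [[3, 6], [7]].
Insert 5: 5 bumps 6 from row 1; 6 bumps 7 from row 2; 7 starts row 3. P = [[3, 5], [6], [7]].
Insert 4: 4 bumps 5 from row 1; 5 bumps 6 from row 2; 6 bumps 7 from row 3; 7 starts row 4. P = [[3, 4], [5], [6], [7]].
Insert 1: 1 bumps 3 from row 1; 3 bumps 5 from row 2; 5 bumps 6 from row 3; 6 bumps 7 from row 4; 7 starts row 5. P = [[1, 4], [3], [5], [6], [7]].
Insert 2: 2 bumps 4 from row 1; 4 appends to row 2. P = [[1, 2], [3, 4], [5], [6], [7]].

So P = [[1, 2], [3, 4], [5], [6], [7]], Q = [[1, 3], [2, 7], [4], [5], [6]].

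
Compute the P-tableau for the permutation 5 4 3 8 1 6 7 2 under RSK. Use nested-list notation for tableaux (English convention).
Insert 5: appended to row 1. P = [[5]].
Insert 4: 4 bumps 5 from row 1; 5 starts row 2. P = [[4], [5]].
Insert 3: 3 bumps 4 from row 1; 4 bumps 5 from row 2; 5 starts row 3. P = [[3], [4], [5]].
Insert 8: appended to row 1. P = [[3, 8], [4], [5]].
Insert 1: 1 bumps 3 from row 1; 3 bumps 4 from row 2; 4 bumps 5 from row 3; 5 starts row 4. P = [[1, 8], [3], [4], [5]].
Insert 6: 6 bumps 8 from row 1; 8 appends to row 2. P = [[1, 6], [3, 8], [4], [5]].
Insert 7: appended to row 1. P = [[1, 6, 7], [3, 8], [4], [5]].
Insert 2: 2 bumps 6 from row 1; 6 bumps 8 from row 2; 8 appends to row 3. P = [[1, 2, 7], [3, 6], [4, 8], [5]].

So P = [[1, 2, 7], [3, 6], [4, 8], [5]].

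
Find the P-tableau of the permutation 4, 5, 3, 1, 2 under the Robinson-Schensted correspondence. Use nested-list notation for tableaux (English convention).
P = [[1, 2], [3, 5], [4]]

Insert 4: appended to row 1. P = [[4]].
Insert 5: appended to row 1. P = [[4, 5]].
Insert 3: 3 bumps 4 from row 1; 4 starts row 2. P = [[3, 5], [4]].
Insert 1: 1 bumps 3 from row 1; 3 bumps 4 from row 2; 4 starts row 3. P = [[1, 5], [3], [4]].
Insert 2: 2 bumps 5 from row 1; 5 appends to row 2. P = [[1, 2], [3, 5], [4]].

So P = [[1, 2], [3, 5], [4]].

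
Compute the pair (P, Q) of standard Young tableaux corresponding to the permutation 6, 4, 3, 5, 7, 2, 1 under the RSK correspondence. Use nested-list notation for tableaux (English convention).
Insert each entry of the permutation into P by Schensted row insertion, recording in Q the position of each new cell.

Insert 6: appended to row 1. P = [[6]], Q = [[1]].
Insert 4: 4 bumps 6 from row 1; 6 starts row 2. P = [[4], [6]], Q = [[1], [2]].
Insert 3: 3 bumps 4 from row 1; 4 bumps 6 from row 2; 6 starts row 3. P = [[3], [4], [6]], Q = [[1], [2], [3]].
Insert 5: appended to row 1. P = [[3, 5], [4], [6]], Q = [[1, 4], [2], [3]].
Insert 7: appended to row 1. P = [[3, 5, 7], [4], [6]], Q = [[1, 4, 5], [2], [3]].
Insert 2: 2 bumps 3 from row 1; 3 bumps 4 from row 2; 4 bumps 6 from row 3; 6 starts row 4. P = [[2, 5, 7], [3], [4], [6]], Q = [[1, 4, 5], [2], [3], [6]].
Insert 1: 1 bumps 2 from row 1; 2 bumps 3 from row 2; 3 bumps 4 from row 3; 4 bumps 6 from row 4; 6 starts row 5. P = [[1, 5, 7], [2], [3], [4], [6]], Q = [[1, 4, 5], [2], [3], [6], [7]].

So P = [[1, 5, 7], [2], [3], [4], [6]], Q = [[1, 4, 5], [2], [3], [6], [7]].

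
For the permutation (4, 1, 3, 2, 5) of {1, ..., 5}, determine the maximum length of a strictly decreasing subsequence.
3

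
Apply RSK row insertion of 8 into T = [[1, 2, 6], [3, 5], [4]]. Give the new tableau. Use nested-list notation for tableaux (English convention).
[[1, 2, 6, 8], [3, 5], [4]]

8 is larger than every entry of row 1, so it is appended to row 1. The new tableau is [[1, 2, 6, 8], [3, 5], [4]].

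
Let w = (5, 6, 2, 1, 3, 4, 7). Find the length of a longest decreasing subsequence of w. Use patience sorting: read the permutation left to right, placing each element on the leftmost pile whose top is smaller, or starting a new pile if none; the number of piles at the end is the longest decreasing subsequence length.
5: new pile. tops = [5]
6: onto pile 1 (replacing 5). tops = [6]
2: new pile. tops = [6, 2]
1: new pile. tops = [6, 2, 1]
3: onto pile 2 (replacing 2). tops = [6, 3, 1]
4: onto pile 2 (replacing 3). tops = [6, 4, 1]
7: onto pile 1 (replacing 6). tops = [7, 4, 1]

3 piles, so the longest decreasing subsequence has length 3.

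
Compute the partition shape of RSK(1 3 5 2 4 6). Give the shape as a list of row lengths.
Row-insert each entry into an empty tableau.

After inserting 1: P = [[1]].
After inserting 3: P = [[1, 3]].
After inserting 5: P = [[1, 3, 5]].
After inserting 2: P = [[1, 2, 5], [3]].
After inserting 4: P = [[1, 2, 4], [3, 5]].
After inserting 6: P = [[1, 2, 4, 6], [3, 5]].

The final insertion tableau P = [[1, 2, 4, 6], [3, 5]] has shape [4, 2].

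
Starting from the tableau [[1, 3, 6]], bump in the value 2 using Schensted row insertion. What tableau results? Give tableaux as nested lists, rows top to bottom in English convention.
In row 1, 2 replaces 3 (the leftmost entry greater than 2); 3 is bumped to row 2. 3 starts a new row 2. The new tableau is [[1, 2, 6], [3]].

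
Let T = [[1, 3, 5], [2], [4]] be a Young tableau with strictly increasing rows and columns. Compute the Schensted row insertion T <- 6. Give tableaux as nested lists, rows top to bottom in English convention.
[[1, 3, 5, 6], [2], [4]]

6 is larger than every entry of row 1, so it is appended to row 1. The new tableau is [[1, 3, 5, 6], [2], [4]].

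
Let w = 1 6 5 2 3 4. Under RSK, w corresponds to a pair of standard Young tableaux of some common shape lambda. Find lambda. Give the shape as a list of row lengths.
[4, 1, 1]

Row-insert each entry into an empty tableau.

After inserting 1: P = [[1]].
After inserting 6: P = [[1, 6]].
After inserting 5: P = [[1, 5], [6]].
After inserting 2: P = [[1, 2], [5], [6]].
After inserting 3: P = [[1, 2, 3], [5], [6]].
After inserting 4: P = [[1, 2, 3, 4], [5], [6]].

The final insertion tableau P = [[1, 2, 3, 4], [5], [6]] has shape [4, 1, 1].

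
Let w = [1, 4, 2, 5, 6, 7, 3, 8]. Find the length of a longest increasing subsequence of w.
6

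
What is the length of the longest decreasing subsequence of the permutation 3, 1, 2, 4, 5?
2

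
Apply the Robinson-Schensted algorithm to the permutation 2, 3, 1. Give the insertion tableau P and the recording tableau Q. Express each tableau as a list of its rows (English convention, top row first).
Insert each entry of the permutation into P by Schensted row insertion, recording in Q the position of each new cell.

Insert 2: appended to row 1. P = [[2]], Q = [[1]].
Insert 3: appended to row 1. P = [[2, 3]], Q = [[1, 2]].
Insert 1: 1 bumps 2 from row 1; 2 starts row 2. P = [[1, 3], [2]], Q = [[1, 2], [3]].

So P = [[1, 3], [2]], Q = [[1, 2], [3]].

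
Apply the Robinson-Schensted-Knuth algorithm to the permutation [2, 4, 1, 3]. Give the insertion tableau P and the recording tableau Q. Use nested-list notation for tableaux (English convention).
Insert each entry of the permutation into P by Schensted row insertion, recording in Q the position of each new cell.

Insert 2: appended to row 1. P = [[2]].
Insert 4: appended to row 1. P = [[2, 4]].
Insert 1: 1 bumps 2 from row 1; 2 starts row 2. P = [[1, 4], [2]].
Insert 3: 3 bumps 4 from row 1; 4 appends to row 2. P = [[1, 3], [2, 4]].

So P = [[1, 3], [2, 4]], Q = [[1, 2], [3, 4]].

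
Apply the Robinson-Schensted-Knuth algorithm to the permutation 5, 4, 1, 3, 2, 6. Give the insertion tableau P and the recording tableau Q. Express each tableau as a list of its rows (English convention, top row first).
Insert each entry of the permutation into P by Schensted row insertion, recording in Q the position of each new cell.

After inserting 5: P = [[5]].
After inserting 4: P = [[4], [5]].
After inserting 1: P = [[1], [4], [5]].
After inserting 3: P = [[1, 3], [4], [5]].
After inserting 2: P = [[1, 2], [3], [4], [5]].
After inserting 6: P = [[1, 2, 6], [3], [4], [5]].

So P = [[1, 2, 6], [3], [4], [5]], Q = [[1, 4, 6], [2], [3], [5]].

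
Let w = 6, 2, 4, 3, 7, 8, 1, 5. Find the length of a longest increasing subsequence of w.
4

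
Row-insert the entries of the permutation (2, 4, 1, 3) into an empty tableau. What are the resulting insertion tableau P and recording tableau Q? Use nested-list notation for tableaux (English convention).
Insert each entry of the permutation into P by Schensted row insertion, recording in Q the position of each new cell.

Insert 2: appended to row 1. P = [[2]].
Insert 4: appended to row 1. P = [[2, 4]].
Insert 1: 1 bumps 2 from row 1; 2 starts row 2. P = [[1, 4], [2]].
Insert 3: 3 bumps 4 from row 1; 4 appends to row 2. P = [[1, 3], [2, 4]].

So P = [[1, 3], [2, 4]], Q = [[1, 2], [3, 4]].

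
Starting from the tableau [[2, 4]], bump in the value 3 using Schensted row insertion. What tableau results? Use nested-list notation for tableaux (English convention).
In row 1, 3 replaces 4 (the leftmost entry greater than 3); 4 is bumped to row 2. 4 starts a new row 2. The new tableau is [[2, 3], [4]].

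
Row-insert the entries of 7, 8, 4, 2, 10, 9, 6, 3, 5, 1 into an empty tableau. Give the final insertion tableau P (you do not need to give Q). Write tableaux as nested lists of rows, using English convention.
P = [[1, 3, 5], [2, 6, 9], [4, 8], [7], [10]]

Insert 7: appended to row 1. P = [[7]].
Insert 8: appended to row 1. P = [[7, 8]].
Insert 4: 4 bumps 7 from row 1; 7 starts row 2. P = [[4, 8], [7]].
Insert 2: 2 bumps 4 from row 1; 4 bumps 7 from row 2; 7 starts row 3. P = [[2, 8], [4], [7]].
Insert 10: appended to row 1. P = [[2, 8, 10], [4], [7]].
Insert 9: 9 bumps 10 from row 1; 10 appends to row 2. P = [[2, 8, 9], [4, 10], [7]].
Insert 6: 6 bumps 8 from row 1; 8 bumps 10 from row 2; 10 appends to row 3. P = [[2, 6, 9], [4, 8], [7, 10]].
Insert 3: 3 bumps 6 from row 1; 6 bumps 8 from row 2; 8 bumps 10 from row 3; 10 starts row 4. P = [[2, 3, 9], [4, 6], [7, 8], [10]].
Insert 5: 5 bumps 9 from row 1; 9 appends to row 2. P = [[2, 3, 5], [4, 6, 9], [7, 8], [10]].
Insert 1: 1 bumps 2 from row 1; 2 bumps 4 from row 2; 4 bumps 7 from row 3; 7 bumps 10 from row 4; 10 starts row 5. P = [[1, 3, 5], [2, 6, 9], [4, 8], [7], [10]].

So P = [[1, 3, 5], [2, 6, 9], [4, 8], [7], [10]].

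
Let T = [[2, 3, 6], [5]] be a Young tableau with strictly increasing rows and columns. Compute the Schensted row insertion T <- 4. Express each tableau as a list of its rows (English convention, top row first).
In row 1, 4 replaces 6 (the leftmost entry greater than 4); 6 is bumped to row 2. 6 is appended to row 2. The new tableau is [[2, 3, 4], [5, 6]].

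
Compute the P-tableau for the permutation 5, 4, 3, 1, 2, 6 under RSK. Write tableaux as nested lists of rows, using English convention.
P = [[1, 2, 6], [3], [4], [5]]

Insert 5: appended to row 1. P = [[5]].
Insert 4: 4 bumps 5 from row 1; 5 starts row 2. P = [[4], [5]].
Insert 3: 3 bumps 4 from row 1; 4 bumps 5 from row 2; 5 starts row 3. P = [[3], [4], [5]].
Insert 1: 1 bumps 3 from row 1; 3 bumps 4 from row 2; 4 bumps 5 from row 3; 5 starts row 4. P = [[1], [3], [4], [5]].
Insert 2: appended to row 1. P = [[1, 2], [3], [4], [5]].
Insert 6: appended to row 1. P = [[1, 2, 6], [3], [4], [5]].

So P = [[1, 2, 6], [3], [4], [5]].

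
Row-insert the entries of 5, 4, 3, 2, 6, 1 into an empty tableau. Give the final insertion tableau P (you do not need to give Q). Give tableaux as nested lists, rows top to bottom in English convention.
P = [[1, 6], [2], [3], [4], [5]]

After inserting 5: P = [[5]].
After inserting 4: P = [[4], [5]].
After inserting 3: P = [[3], [4], [5]].
After inserting 2: P = [[2], [3], [4], [5]].
After inserting 6: P = [[2, 6], [3], [4], [5]].
After inserting 1: P = [[1, 6], [2], [3], [4], [5]].

So P = [[1, 6], [2], [3], [4], [5]].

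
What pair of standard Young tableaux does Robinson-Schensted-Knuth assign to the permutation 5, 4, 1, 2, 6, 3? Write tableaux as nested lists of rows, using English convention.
P = [[1, 2, 3], [4, 6], [5]], Q = [[1, 4, 5], [2, 6], [3]]

Insert each entry of the permutation into P by Schensted row insertion, recording in Q the position of each new cell.

Insert 5: appended to row 1. P = [[5]], Q = [[1]].
Insert 4: 4 bumps 5 from row 1; 5 starts row 2. P = [[4], [5]], Q = [[1], [2]].
Insert 1: 1 bumps 4 from row 1; 4 bumps 5 from row 2; 5 starts row 3. P = [[1], [4], [5]], Q = [[1], [2], [3]].
Insert 2: appended to row 1. P = [[1, 2], [4], [5]], Q = [[1, 4], [2], [3]].
Insert 6: appended to row 1. P = [[1, 2, 6], [4], [5]], Q = [[1, 4, 5], [2], [3]].
Insert 3: 3 bumps 6 from row 1; 6 appends to row 2. P = [[1, 2, 3], [4, 6], [5]], Q = [[1, 4, 5], [2, 6], [3]].

So P = [[1, 2, 3], [4, 6], [5]], Q = [[1, 4, 5], [2, 6], [3]].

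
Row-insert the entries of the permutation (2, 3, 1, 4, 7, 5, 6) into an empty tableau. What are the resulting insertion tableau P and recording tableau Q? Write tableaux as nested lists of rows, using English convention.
P = [[1, 3, 4, 5, 6], [2, 7]], Q = [[1, 2, 4, 5, 7], [3, 6]]

Insert each entry of the permutation into P by Schensted row insertion, recording in Q the position of each new cell.

Insert 2: appended to row 1. P = [[2]], Q = [[1]].
Insert 3: appended to row 1. P = [[2, 3]], Q = [[1, 2]].
Insert 1: 1 bumps 2 from row 1; 2 starts row 2. P = [[1, 3], [2]], Q = [[1, 2], [3]].
Insert 4: appended to row 1. P = [[1, 3, 4], [2]], Q = [[1, 2, 4], [3]].
Insert 7: appended to row 1. P = [[1, 3, 4, 7], [2]], Q = [[1, 2, 4, 5], [3]].
Insert 5: 5 bumps 7 from row 1; 7 appends to row 2. P = [[1, 3, 4, 5], [2, 7]], Q = [[1, 2, 4, 5], [3, 6]].
Insert 6: appended to row 1. P = [[1, 3, 4, 5, 6], [2, 7]], Q = [[1, 2, 4, 5, 7], [3, 6]].

So P = [[1, 3, 4, 5, 6], [2, 7]], Q = [[1, 2, 4, 5, 7], [3, 6]].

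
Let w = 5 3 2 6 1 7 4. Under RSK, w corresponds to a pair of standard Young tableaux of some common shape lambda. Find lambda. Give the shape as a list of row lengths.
[3, 2, 1, 1]

Row-insert each entry into an empty tableau.

After inserting 5: P = [[5]].
After inserting 3: P = [[3], [5]].
After inserting 2: P = [[2], [3], [5]].
After inserting 6: P = [[2, 6], [3], [5]].
After inserting 1: P = [[1, 6], [2], [3], [5]].
After inserting 7: P = [[1, 6, 7], [2], [3], [5]].
After inserting 4: P = [[1, 4, 7], [2, 6], [3], [5]].

The final insertion tableau P = [[1, 4, 7], [2, 6], [3], [5]] has shape [3, 2, 1, 1].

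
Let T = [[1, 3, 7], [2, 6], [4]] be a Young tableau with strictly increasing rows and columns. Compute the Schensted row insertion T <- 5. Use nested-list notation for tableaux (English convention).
In row 1, 5 replaces 7 (the leftmost entry greater than 5); 7 is bumped to row 2. 7 is appended to row 2. The new tableau is [[1, 3, 5], [2, 6, 7], [4]].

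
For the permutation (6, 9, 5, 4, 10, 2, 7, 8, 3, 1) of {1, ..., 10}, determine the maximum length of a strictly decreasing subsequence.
5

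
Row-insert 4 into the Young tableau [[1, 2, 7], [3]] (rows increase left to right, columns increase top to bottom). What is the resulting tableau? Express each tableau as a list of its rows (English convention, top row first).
In row 1, 4 replaces 7 (the leftmost entry greater than 4); 7 is bumped to row 2. 7 is appended to row 2. The new tableau is [[1, 2, 4], [3, 7]].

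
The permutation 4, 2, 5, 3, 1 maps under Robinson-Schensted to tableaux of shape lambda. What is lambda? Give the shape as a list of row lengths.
[2, 2, 1]

Row-insert each entry into an empty tableau.

After inserting 4: P = [[4]].
After inserting 2: P = [[2], [4]].
After inserting 5: P = [[2, 5], [4]].
After inserting 3: P = [[2, 3], [4, 5]].
After inserting 1: P = [[1, 3], [2, 5], [4]].

The final insertion tableau P = [[1, 3], [2, 5], [4]] has shape [2, 2, 1].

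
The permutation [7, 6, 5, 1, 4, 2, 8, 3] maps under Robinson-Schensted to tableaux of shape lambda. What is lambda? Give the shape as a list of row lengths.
RSK row insertion gives P = [[1, 2, 3], [4, 8], [5], [6], [7]], which has shape [3, 2, 1, 1, 1].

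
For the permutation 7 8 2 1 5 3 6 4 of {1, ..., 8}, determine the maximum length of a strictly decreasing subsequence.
3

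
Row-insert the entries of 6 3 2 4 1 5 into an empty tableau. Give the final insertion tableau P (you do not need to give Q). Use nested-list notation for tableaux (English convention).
Insert 6: appended to row 1. P = [[6]].
Insert 3: 3 bumps 6 from row 1; 6 starts row 2. P = [[3], [6]].
Insert 2: 2 bumps 3 from row 1; 3 bumps 6 from row 2; 6 starts row 3. P = [[2], [3], [6]].
Insert 4: appended to row 1. P = [[2, 4], [3], [6]].
Insert 1: 1 bumps 2 from row 1; 2 bumps 3 from row 2; 3 bumps 6 from row 3; 6 starts row 4. P = [[1, 4], [2], [3], [6]].
Insert 5: appended to row 1. P = [[1, 4, 5], [2], [3], [6]].

So P = [[1, 4, 5], [2], [3], [6]].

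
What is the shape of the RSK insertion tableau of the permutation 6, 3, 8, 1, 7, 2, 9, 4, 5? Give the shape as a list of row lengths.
[4, 3, 2]

Row-insert each entry into an empty tableau.

After inserting 6: P = [[6]].
After inserting 3: P = [[3], [6]].
After inserting 8: P = [[3, 8], [6]].
After inserting 1: P = [[1, 8], [3], [6]].
After inserting 7: P = [[1, 7], [3, 8], [6]].
After inserting 2: P = [[1, 2], [3, 7], [6, 8]].
After inserting 9: P = [[1, 2, 9], [3, 7], [6, 8]].
After inserting 4: P = [[1, 2, 4], [3, 7, 9], [6, 8]].
After inserting 5: P = [[1, 2, 4, 5], [3, 7, 9], [6, 8]].

The final insertion tableau P = [[1, 2, 4, 5], [3, 7, 9], [6, 8]] has shape [4, 3, 2].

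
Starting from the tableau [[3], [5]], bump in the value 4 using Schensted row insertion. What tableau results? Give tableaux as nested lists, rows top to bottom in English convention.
[[3, 4], [5]]

4 is larger than every entry of row 1, so it is appended to row 1. The new tableau is [[3, 4], [5]].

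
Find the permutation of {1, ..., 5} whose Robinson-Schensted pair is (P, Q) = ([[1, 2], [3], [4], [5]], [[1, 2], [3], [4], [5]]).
Reverse the RSK construction: for i from n down to 1, find the cell of Q containing i, remove the entry at that cell from P, and reverse-bump it up through P; the value ejected from row 1 is w(i).

Step i=5: Q has 5 at row 4, column 1; remove 5 from row 4 of P and reverse-bump: 5 enters row 3 and ejects 4; 4 enters row 2 and ejects 3; 3 enters row 1 and ejects 2. So w(5) = 2. P is now [[1, 3], [4], [5]].
Step i=4: Q has 4 at row 3, column 1; remove 5 from row 3 of P and reverse-bump: 5 enters row 2 and ejects 4; 4 enters row 1 and ejects 3. So w(4) = 3. P is now [[1, 4], [5]].
Step i=3: Q has 3 at row 2, column 1; remove 5 from row 2 of P and reverse-bump: 5 enters row 1 and ejects 4. So w(3) = 4. P is now [[1, 5]].
Step i=2: Q has 2 at row 1, column 2; remove that cell from P, ejecting 5. So w(2) = 5. P is now [[1]].
Step i=1: Q has 1 at row 1, column 1; remove that cell from P, ejecting 1. So w(1) = 1. P is now [].

So w = 1 5 4 3 2.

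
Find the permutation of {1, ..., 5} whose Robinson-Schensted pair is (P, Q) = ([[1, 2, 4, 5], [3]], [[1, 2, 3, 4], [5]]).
Reverse the RSK construction: for i from n down to 1, find the cell of Q containing i, remove the entry at that cell from P, and reverse-bump it up through P; the value ejected from row 1 is w(i).

Step i=5: Q has 5 at row 2, column 1; remove 3 from row 2 of P and reverse-bump: 3 enters row 1 and ejects 2. So w(5) = 2. P is now [[1, 3, 4, 5]].
Step i=4: Q has 4 at row 1, column 4; remove that cell from P, ejecting 5. So w(4) = 5. P is now [[1, 3, 4]].
Step i=3: Q has 3 at row 1, column 3; remove that cell from P, ejecting 4. So w(3) = 4. P is now [[1, 3]].
Step i=2: Q has 2 at row 1, column 2; remove that cell from P, ejecting 3. So w(2) = 3. P is now [[1]].
Step i=1: Q has 1 at row 1, column 1; remove that cell from P, ejecting 1. So w(1) = 1. P is now [].

So w = 1 3 4 5 2.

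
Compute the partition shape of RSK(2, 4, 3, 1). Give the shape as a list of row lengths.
[2, 1, 1]

Row-insert each entry into an empty tableau.

After inserting 2: P = [[2]].
After inserting 4: P = [[2, 4]].
After inserting 3: P = [[2, 3], [4]].
After inserting 1: P = [[1, 3], [2], [4]].

The final insertion tableau P = [[1, 3], [2], [4]] has shape [2, 1, 1].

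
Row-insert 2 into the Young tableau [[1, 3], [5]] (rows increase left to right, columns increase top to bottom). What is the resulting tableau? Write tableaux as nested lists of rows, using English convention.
[[1, 2], [3], [5]]

In row 1, 2 replaces 3 (the leftmost entry greater than 2); 3 is bumped to row 2. In row 2, 3 replaces 5 (the leftmost entry greater than 3); 5 is bumped to row 3. 5 starts a new row 3. The new tableau is [[1, 2], [3], [5]].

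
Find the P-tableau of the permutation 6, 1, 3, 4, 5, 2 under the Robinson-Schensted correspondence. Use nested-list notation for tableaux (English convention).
P = [[1, 2, 4, 5], [3], [6]]

Insert 6: appended to row 1. P = [[6]].
Insert 1: 1 bumps 6 from row 1; 6 starts row 2. P = [[1], [6]].
Insert 3: appended to row 1. P = [[1, 3], [6]].
Insert 4: appended to row 1. P = [[1, 3, 4], [6]].
Insert 5: appended to row 1. P = [[1, 3, 4, 5], [6]].
Insert 2: 2 bumps 3 from row 1; 3 bumps 6 from row 2; 6 starts row 3. P = [[1, 2, 4, 5], [3], [6]].

So P = [[1, 2, 4, 5], [3], [6]].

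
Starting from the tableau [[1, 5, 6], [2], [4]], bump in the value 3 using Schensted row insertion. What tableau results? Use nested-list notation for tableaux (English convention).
[[1, 3, 6], [2, 5], [4]]

In row 1, 3 replaces 5 (the leftmost entry greater than 3); 5 is bumped to row 2. 5 is appended to row 2. The new tableau is [[1, 3, 6], [2, 5], [4]].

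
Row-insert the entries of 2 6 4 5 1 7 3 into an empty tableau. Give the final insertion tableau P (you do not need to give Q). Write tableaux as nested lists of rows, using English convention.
P = [[1, 3, 5, 7], [2, 4], [6]]

Insert 2: appended to row 1. P = [[2]].
Insert 6: appended to row 1. P = [[2, 6]].
Insert 4: 4 bumps 6 from row 1; 6 starts row 2. P = [[2, 4], [6]].
Insert 5: appended to row 1. P = [[2, 4, 5], [6]].
Insert 1: 1 bumps 2 from row 1; 2 bumps 6 from row 2; 6 starts row 3. P = [[1, 4, 5], [2], [6]].
Insert 7: appended to row 1. P = [[1, 4, 5, 7], [2], [6]].
Insert 3: 3 bumps 4 from row 1; 4 appends to row 2. P = [[1, 3, 5, 7], [2, 4], [6]].

So P = [[1, 3, 5, 7], [2, 4], [6]].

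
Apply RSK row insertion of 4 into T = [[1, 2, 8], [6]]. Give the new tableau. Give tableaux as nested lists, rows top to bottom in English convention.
In row 1, 4 replaces 8 (the leftmost entry greater than 4); 8 is bumped to row 2. 8 is appended to row 2. The new tableau is [[1, 2, 4], [6, 8]].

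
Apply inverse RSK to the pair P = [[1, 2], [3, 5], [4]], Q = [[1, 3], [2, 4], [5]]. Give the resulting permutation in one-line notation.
4 1 5 3 2

Reverse RSK: for i = n, n-1, ..., 1, locate i in Q, remove the corresponding corner cell from P, and reverse-bump its entry up through P; the value ejected from row 1 is w(i).

So w = 4 1 5 3 2.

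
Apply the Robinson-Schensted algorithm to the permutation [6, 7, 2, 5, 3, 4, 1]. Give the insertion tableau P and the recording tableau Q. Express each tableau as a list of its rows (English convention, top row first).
P = [[1, 3, 4], [2, 7], [5], [6]], Q = [[1, 2, 6], [3, 4], [5], [7]]

Insert each entry of the permutation into P by Schensted row insertion, recording in Q the position of each new cell.

Insert 6: appended to row 1. P = [[6]].
Insert 7: appended to row 1. P = [[6, 7]].
Insert 2: 2 bumps 6 from row 1; 6 starts row 2. P = [[2, 7], [6]].
Insert 5: 5 bumps 7 from row 1; 7 appends to row 2. P = [[2, 5], [6, 7]].
Insert 3: 3 bumps 5 from row 1; 5 bumps 6 from row 2; 6 starts row 3. P = [[2, 3], [5, 7], [6]].
Insert 4: appended to row 1. P = [[2, 3, 4], [5, 7], [6]].
Insert 1: 1 bumps 2 from row 1; 2 bumps 5 from row 2; 5 bumps 6 from row 3; 6 starts row 4. P = [[1, 3, 4], [2, 7], [5], [6]].

So P = [[1, 3, 4], [2, 7], [5], [6]], Q = [[1, 2, 6], [3, 4], [5], [7]].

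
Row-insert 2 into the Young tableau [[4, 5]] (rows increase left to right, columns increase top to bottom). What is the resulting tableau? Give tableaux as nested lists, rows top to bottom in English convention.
In row 1, 2 replaces 4 (the leftmost entry greater than 2); 4 is bumped to row 2. 4 starts a new row 2. The new tableau is [[2, 5], [4]].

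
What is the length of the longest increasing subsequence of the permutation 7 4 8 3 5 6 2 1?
3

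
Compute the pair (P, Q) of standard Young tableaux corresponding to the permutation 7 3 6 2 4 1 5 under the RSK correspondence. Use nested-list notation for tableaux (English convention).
Insert each entry of the permutation into P by Schensted row insertion, recording in Q the position of each new cell.

Insert 7: appended to row 1. P = [[7]].
Insert 3: 3 bumps 7 from row 1; 7 starts row 2. P = [[3], [7]].
Insert 6: appended to row 1. P = [[3, 6], [7]].
Insert 2: 2 bumps 3 from row 1; 3 bumps 7 from row 2; 7 starts row 3. P = [[2, 6], [3], [7]].
Insert 4: 4 bumps 6 from row 1; 6 appends to row 2. P = [[2, 4], [3, 6], [7]].
Insert 1: 1 bumps 2 from row 1; 2 bumps 3 from row 2; 3 bumps 7 from row 3; 7 starts row 4. P = [[1, 4], [2, 6], [3], [7]].
Insert 5: appended to row 1. P = [[1, 4, 5], [2, 6], [3], [7]].

So P = [[1, 4, 5], [2, 6], [3], [7]], Q = [[1, 3, 7], [2, 5], [4], [6]].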